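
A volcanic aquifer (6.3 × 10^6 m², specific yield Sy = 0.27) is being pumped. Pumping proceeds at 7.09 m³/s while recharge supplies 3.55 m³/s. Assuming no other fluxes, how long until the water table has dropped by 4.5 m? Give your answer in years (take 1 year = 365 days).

t ≈ 0.0686 years

ΔV = Sy × A × Δh = 0.27 × 6.3 × 10^6 × 4.5 = 7.654 × 10^6 m³
Net withdrawal = 7.09 − 3.55 = 3.54 m³/s = 3.059 × 10^5 m³/d
t = ΔV / Q = 7.654 × 10^6 m³ / 3.059 × 10^5 m³/d = 25.03 d
t = 25.03 d ≈ 0.06857 years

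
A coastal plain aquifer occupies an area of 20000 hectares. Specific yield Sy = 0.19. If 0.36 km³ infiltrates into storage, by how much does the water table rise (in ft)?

Δh ≈ 31.1 ft

A = 20000 hectares = 2 × 10^8 m²
ΔV = 0.36 km³ = 3.6 × 10^8 m³
Δh = ΔV / (Sy × A) = 3.6 × 10^8 m³ / (0.19 × 2 × 10^8 m²) = 9.474 m
Δh = 9.474 m = 31.08 ft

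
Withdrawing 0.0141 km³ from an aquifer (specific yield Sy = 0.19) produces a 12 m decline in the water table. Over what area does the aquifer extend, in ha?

A ≈ 618 ha

ΔV = 0.0141 km³ = 1.41 × 10^7 m³
A = ΔV / (Sy × Δh) = 1.41 × 10^7 / (0.19 × 12) = 6.184 × 10^6 m²
A = 6.184 × 10^6 m² = 618.4 ha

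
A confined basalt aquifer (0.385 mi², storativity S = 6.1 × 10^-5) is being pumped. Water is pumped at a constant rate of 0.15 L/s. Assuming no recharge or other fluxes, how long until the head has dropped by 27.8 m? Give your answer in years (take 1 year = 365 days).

A = 0.385 mi² = 9.971 × 10^5 m²
ΔV = S × A × Δh = 6.1 × 10^-5 × 9.971 × 10^5 × 27.8 = 1691 m³
Q = 0.15 L/s = 12.96 m³/d
t = ΔV / Q = 1691 m³ / 12.96 m³/d = 130.5 d
t = 130.5 d ≈ 0.3575 years

t ≈ 0.357 years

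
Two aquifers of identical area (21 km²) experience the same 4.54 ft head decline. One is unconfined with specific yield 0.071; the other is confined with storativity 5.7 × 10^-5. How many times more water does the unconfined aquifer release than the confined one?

A = 21 km² = 2.1 × 10^7 m²
Δh = 4.54 ft = 1.384 m
Unconfined: ΔV_u = Sy × A × Δh = 0.071 × 2.1 × 10^7 × 1.384 = 2.063 × 10^6 m³
Confined: ΔV_c = S × A × Δh = 5.7 × 10^-5 × 2.1 × 10^7 × 1.384 = 1656 m³
Ratio = ΔV_u / ΔV_c = Sy / S = 0.071 / 5.7 × 10^-5 = 1246

ΔV_u / ΔV_c ≈ 1250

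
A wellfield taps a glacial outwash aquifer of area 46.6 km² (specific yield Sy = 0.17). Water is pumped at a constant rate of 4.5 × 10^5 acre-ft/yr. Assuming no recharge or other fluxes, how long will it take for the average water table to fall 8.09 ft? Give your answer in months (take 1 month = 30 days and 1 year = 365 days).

t ≈ 0.428 months

A = 46.6 km² = 4.66 × 10^7 m²
Δh = 8.09 ft = 2.466 m
ΔV = Sy × A × Δh = 0.17 × 4.66 × 10^7 × 2.466 = 1.953 × 10^7 m³
Q = 4.5 × 10^5 acre-ft/yr = 1.521 × 10^6 m³/d
t = ΔV / Q = 1.953 × 10^7 m³ / 1.521 × 10^6 m³/d = 12.85 d
t = 12.85 d ≈ 0.4282 months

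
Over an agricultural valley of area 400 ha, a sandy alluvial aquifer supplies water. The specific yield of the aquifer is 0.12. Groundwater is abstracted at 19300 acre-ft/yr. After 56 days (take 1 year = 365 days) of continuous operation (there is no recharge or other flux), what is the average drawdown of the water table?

A = 400 ha = 4 × 10^6 m²
Q = 19300 acre-ft/yr = 65220 m³/d
ΔV = Q × t = 65220 m³/d × 56 d = 3.652 × 10^6 m³
Δh = ΔV / (Sy × A) = 3.652 × 10^6 / (0.12 × 4 × 10^6) = 7.609 m

Δh ≈ 7.61 m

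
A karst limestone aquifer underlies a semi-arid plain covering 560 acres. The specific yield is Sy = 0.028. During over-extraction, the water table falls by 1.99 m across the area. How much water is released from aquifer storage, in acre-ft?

A = 560 acres = 2.266 × 10^6 m²
ΔV = Sy × A × Δh = 0.028 × 2.266 × 10^6 m² × 1.99 m = 1.263 × 10^5 m³
ΔV = 1.263 × 10^5 m³ = 102.4 acre-ft

ΔV ≈ 102 acre-ft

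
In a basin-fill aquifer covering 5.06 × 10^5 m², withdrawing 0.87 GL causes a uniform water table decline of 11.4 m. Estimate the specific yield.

ΔV = 0.87 GL = 8.7 × 10^5 m³
Sy = ΔV / (A × Δh) = 8.7 × 10^5 m³ / (5.06 × 10^5 m² × 11.4 m) = 0.1508

Sy ≈ 0.15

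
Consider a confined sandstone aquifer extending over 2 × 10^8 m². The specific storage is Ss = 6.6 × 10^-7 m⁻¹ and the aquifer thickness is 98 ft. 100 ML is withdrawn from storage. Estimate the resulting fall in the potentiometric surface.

b = 98 ft = 29.87 m
S = Ss × b = 6.6 × 10^-7 m⁻¹ × 29.87 m = 1.971 × 10^-5
ΔV = 100 ML = 1 × 10^5 m³
Δh = ΔV / (S × A) = 1 × 10^5 m³ / (1.971 × 10^-5 × 2 × 10^8 m²) = 25.36 m

Δh ≈ 25.4 m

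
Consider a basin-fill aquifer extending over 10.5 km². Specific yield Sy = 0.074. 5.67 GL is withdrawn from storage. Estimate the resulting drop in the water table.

A = 10.5 km² = 1.05 × 10^7 m²
ΔV = 5.67 GL = 5.67 × 10^6 m³
Δh = ΔV / (Sy × A) = 5.67 × 10^6 m³ / (0.074 × 1.05 × 10^7 m²) = 7.297 m

Δh ≈ 7.3 m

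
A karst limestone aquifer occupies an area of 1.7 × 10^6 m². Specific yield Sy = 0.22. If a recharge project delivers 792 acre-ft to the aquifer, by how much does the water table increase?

Δh ≈ 2.61 m

ΔV = 792 acre-ft = 9.769 × 10^5 m³
Δh = ΔV / (Sy × A) = 9.769 × 10^5 m³ / (0.22 × 1.7 × 10^6 m²) = 2.612 m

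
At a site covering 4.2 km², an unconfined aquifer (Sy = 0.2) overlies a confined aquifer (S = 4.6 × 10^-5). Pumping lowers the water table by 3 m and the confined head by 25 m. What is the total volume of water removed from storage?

A = 4.2 km² = 4.2 × 10^6 m²
Unconfined: ΔV_u = Sy × A × Δh_u = 0.2 × 4.2 × 10^6 × 3 = 2.52 × 10^6 m³
Confined: ΔV_c = S × A × Δh_c = 4.6 × 10^-5 × 4.2 × 10^6 × 25 = 4830 m³
Total ΔV = 2.52 × 10^6 + 4830 = 2.525 × 10^6 m³

ΔV ≈ 2.52 × 10^6 m³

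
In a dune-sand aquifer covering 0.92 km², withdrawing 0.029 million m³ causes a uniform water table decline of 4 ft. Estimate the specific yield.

Sy ≈ 0.026

A = 0.92 km² = 9.2 × 10^5 m²
Δh = 4 ft = 1.219 m
ΔV = 0.029 million m³ = 29000 m³
Sy = ΔV / (A × Δh) = 29000 m³ / (9.2 × 10^5 m² × 1.219 m) = 0.02585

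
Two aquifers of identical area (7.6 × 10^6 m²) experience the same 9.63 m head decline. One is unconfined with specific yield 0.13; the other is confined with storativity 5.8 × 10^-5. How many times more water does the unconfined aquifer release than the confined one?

ΔV_u / ΔV_c ≈ 2240

Unconfined: ΔV_u = Sy × A × Δh = 0.13 × 7.6 × 10^6 × 9.63 = 9.514 × 10^6 m³
Confined: ΔV_c = S × A × Δh = 5.8 × 10^-5 × 7.6 × 10^6 × 9.63 = 4245 m³
Ratio = ΔV_u / ΔV_c = Sy / S = 0.13 / 5.8 × 10^-5 = 2241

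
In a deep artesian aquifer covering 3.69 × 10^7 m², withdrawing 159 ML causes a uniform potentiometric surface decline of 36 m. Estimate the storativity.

S ≈ 1.2 × 10^-4

ΔV = 159 ML = 1.59 × 10^5 m³
S = ΔV / (A × Δh) = 1.59 × 10^5 m³ / (3.69 × 10^7 m² × 36 m) = 1.197 × 10^-4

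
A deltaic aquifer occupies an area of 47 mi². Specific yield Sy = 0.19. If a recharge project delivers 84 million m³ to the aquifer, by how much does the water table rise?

A = 47 mi² = 1.217 × 10^8 m²
ΔV = 84 million m³ = 8.4 × 10^7 m³
Δh = ΔV / (Sy × A) = 8.4 × 10^7 m³ / (0.19 × 1.217 × 10^8 m²) = 3.632 m

Δh ≈ 3.63 m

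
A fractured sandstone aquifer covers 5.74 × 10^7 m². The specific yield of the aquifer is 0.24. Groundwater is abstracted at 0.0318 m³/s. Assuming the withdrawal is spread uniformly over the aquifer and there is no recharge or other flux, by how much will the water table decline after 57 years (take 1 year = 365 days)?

Δh ≈ 4.15 m

Q = 0.0318 m³/s = 2748 m³/d
t = 57 years = 20800 d
ΔV = Q × t = 2748 m³/d × 20800 d = 5.716 × 10^7 m³
Δh = ΔV / (Sy × A) = 5.716 × 10^7 / (0.24 × 5.74 × 10^7) = 4.149 m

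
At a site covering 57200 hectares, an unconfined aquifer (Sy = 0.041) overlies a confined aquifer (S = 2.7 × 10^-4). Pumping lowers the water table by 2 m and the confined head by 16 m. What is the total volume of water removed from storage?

A = 57200 hectares = 5.72 × 10^8 m²
Unconfined: ΔV_u = Sy × A × Δh_u = 0.041 × 5.72 × 10^8 × 2 = 4.69 × 10^7 m³
Confined: ΔV_c = S × A × Δh_c = 2.7 × 10^-4 × 5.72 × 10^8 × 16 = 2.471 × 10^6 m³
Total ΔV = 4.69 × 10^7 + 2.471 × 10^6 = 4.938 × 10^7 m³

ΔV ≈ 4.94 × 10^7 m³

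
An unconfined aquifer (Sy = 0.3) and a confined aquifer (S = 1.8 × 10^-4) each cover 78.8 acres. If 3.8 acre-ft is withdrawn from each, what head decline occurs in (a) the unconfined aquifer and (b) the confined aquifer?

A = 78.8 acres = 3.189 × 10^5 m²
ΔV = 3.8 acre-ft = 4687 m³
Unconfined: Δh_u = ΔV/(Sy·A) = 4687/(0.3 × 3.189 × 10^5) = 0.04899 m
Confined: Δh_c = ΔV/(S·A) = 4687/(1.8 × 10^-4 × 3.189 × 10^5) = 81.66 m

Δh_u ≈ 0.049 m; Δh_c ≈ 81.7 m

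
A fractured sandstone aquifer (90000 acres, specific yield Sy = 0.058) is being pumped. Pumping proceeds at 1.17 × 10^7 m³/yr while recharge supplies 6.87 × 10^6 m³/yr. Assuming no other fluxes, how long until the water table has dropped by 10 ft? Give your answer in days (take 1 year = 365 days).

t ≈ 4870 days

A = 90000 acres = 3.642 × 10^8 m²
Δh = 10 ft = 3.048 m
ΔV = Sy × A × Δh = 0.058 × 3.642 × 10^8 × 3.048 = 6.439 × 10^7 m³
Net withdrawal = 1.17 × 10^7 − 6.87 × 10^6 = 4.83 × 10^6 m³/yr = 13230 m³/d
t = ΔV / Q = 6.439 × 10^7 m³ / 13230 m³/d = 4866 d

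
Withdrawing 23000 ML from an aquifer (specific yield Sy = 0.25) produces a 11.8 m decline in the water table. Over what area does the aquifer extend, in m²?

A ≈ 7.8 × 10^6 m²

ΔV = 23000 ML = 2.3 × 10^7 m³
A = ΔV / (Sy × Δh) = 2.3 × 10^7 / (0.25 × 11.8) = 7.797 × 10^6 m²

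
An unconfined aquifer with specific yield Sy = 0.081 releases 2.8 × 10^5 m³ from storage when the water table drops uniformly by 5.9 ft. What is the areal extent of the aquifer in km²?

Δh = 5.9 ft = 1.798 m
A = ΔV / (Sy × Δh) = 2.8 × 10^5 / (0.081 × 1.798) = 1.922 × 10^6 m²
A = 1.922 × 10^6 m² = 1.922 km²

A ≈ 1.92 km²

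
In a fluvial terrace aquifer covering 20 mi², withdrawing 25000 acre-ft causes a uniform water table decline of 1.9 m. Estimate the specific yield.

A = 20 mi² = 5.18 × 10^7 m²
ΔV = 25000 acre-ft = 3.084 × 10^7 m³
Sy = ΔV / (A × Δh) = 3.084 × 10^7 m³ / (5.18 × 10^7 m² × 1.9 m) = 0.3133

Sy ≈ 0.31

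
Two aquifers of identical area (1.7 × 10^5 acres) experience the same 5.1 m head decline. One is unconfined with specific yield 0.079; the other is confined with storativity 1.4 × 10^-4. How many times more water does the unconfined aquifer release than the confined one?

ΔV_u / ΔV_c ≈ 564

A = 1.7 × 10^5 acres = 6.88 × 10^8 m²
Unconfined: ΔV_u = Sy × A × Δh = 0.079 × 6.88 × 10^8 × 5.1 = 2.772 × 10^8 m³
Confined: ΔV_c = S × A × Δh = 1.4 × 10^-4 × 6.88 × 10^8 × 5.1 = 4.912 × 10^5 m³
Ratio = ΔV_u / ΔV_c = Sy / S = 0.079 / 1.4 × 10^-4 = 564.3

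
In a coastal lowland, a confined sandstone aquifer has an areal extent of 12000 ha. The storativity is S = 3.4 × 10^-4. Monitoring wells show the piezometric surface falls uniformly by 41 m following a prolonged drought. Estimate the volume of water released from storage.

A = 12000 ha = 1.2 × 10^8 m²
ΔV = S × A × Δh = 3.4 × 10^-4 × 1.2 × 10^8 m² × 41 m = 1.673 × 10^6 m³

ΔV ≈ 1.67 × 10^6 m³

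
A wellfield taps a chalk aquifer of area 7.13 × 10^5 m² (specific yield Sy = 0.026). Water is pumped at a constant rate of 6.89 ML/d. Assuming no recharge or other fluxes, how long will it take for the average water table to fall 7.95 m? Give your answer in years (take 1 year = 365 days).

t ≈ 0.0586 years

ΔV = Sy × A × Δh = 0.026 × 7.13 × 10^5 × 7.95 = 1.474 × 10^5 m³
Q = 6.89 ML/d = 6890 m³/d
t = ΔV / Q = 1.474 × 10^5 m³ / 6890 m³/d = 21.39 d
t = 21.39 d ≈ 0.0586 years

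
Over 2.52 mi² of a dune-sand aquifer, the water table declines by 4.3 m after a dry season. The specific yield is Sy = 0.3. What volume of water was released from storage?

ΔV ≈ 8.42 × 10^6 m³

A = 2.52 mi² = 6.527 × 10^6 m²
ΔV = Sy × A × Δh = 0.3 × 6.527 × 10^6 m² × 4.3 m = 8.42 × 10^6 m³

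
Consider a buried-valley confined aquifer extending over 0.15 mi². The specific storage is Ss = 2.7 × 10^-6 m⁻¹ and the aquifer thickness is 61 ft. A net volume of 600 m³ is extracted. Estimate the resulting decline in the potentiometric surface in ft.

Δh ≈ 101 ft

b = 61 ft = 18.59 m
S = Ss × b = 2.7 × 10^-6 m⁻¹ × 18.59 m = 5.02 × 10^-5
A = 0.15 mi² = 3.885 × 10^5 m²
Δh = ΔV / (S × A) = 600 m³ / (5.02 × 10^-5 × 3.885 × 10^5 m²) = 30.76 m
Δh = 30.76 m = 100.9 ft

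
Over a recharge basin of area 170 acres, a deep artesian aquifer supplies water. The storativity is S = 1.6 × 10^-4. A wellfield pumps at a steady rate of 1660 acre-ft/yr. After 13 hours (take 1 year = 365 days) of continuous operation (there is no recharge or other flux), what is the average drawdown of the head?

A = 170 acres = 6.88 × 10^5 m²
Q = 1660 acre-ft/yr = 5610 m³/d
t = 13 hours = 0.5417 d
ΔV = Q × t = 5610 m³/d × 0.5417 d = 3039 m³
Δh = ΔV / (S × A) = 3039 / (1.6 × 10^-4 × 6.88 × 10^5) = 27.61 m

Δh ≈ 27.6 m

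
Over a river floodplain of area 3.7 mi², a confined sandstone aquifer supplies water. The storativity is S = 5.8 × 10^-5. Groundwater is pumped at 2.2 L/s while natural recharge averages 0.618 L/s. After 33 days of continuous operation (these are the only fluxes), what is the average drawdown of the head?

Δh ≈ 8.12 m

A = 3.7 mi² = 9.583 × 10^6 m²
Net abstraction = 2.2 − 0.618 = 1.582 L/s
Q_net = 1.582 L/s = 136.7 m³/d
ΔV = Q × t = 136.7 m³/d × 33 d = 4511 m³
Δh = ΔV / (S × A) = 4511 / (5.8 × 10^-5 × 9.583 × 10^6) = 8.115 m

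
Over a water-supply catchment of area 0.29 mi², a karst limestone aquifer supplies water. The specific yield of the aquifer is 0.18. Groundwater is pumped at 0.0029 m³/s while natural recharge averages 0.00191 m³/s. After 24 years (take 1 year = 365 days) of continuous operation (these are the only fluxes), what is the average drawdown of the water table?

Δh ≈ 5.54 m

A = 0.29 mi² = 7.511 × 10^5 m²
Net abstraction = 0.0029 − 0.00191 = 9.9 × 10^-4 m³/s
Q_net = 9.9 × 10^-4 m³/s = 85.54 m³/d
t = 24 years = 8760 d
ΔV = Q × t = 85.54 m³/d × 8760 d = 7.493 × 10^5 m³
Δh = ΔV / (Sy × A) = 7.493 × 10^5 / (0.18 × 7.511 × 10^5) = 5.542 m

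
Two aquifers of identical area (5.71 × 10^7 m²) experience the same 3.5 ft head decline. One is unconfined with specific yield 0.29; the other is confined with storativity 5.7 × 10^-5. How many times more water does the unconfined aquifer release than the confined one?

ΔV_u / ΔV_c ≈ 5090

Δh = 3.5 ft = 1.067 m
Unconfined: ΔV_u = Sy × A × Δh = 0.29 × 5.71 × 10^7 × 1.067 = 1.767 × 10^7 m³
Confined: ΔV_c = S × A × Δh = 5.7 × 10^-5 × 5.71 × 10^7 × 1.067 = 3472 m³
Ratio = ΔV_u / ΔV_c = Sy / S = 0.29 / 5.7 × 10^-5 = 5088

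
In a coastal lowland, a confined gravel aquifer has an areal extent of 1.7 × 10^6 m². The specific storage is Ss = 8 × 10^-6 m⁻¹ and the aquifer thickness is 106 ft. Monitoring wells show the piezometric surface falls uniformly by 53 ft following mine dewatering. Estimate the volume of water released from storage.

b = 106 ft = 32.31 m
S = Ss × b = 8 × 10^-6 m⁻¹ × 32.31 m = 2.585 × 10^-4
Δh = 53 ft = 16.15 m
ΔV = S × A × Δh = 2.585 × 10^-4 × 1.7 × 10^6 m² × 16.15 m = 7098 m³

ΔV ≈ 7100 m³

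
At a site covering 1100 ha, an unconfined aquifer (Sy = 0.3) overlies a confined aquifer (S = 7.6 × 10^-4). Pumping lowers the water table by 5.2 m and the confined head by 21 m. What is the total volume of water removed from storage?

A = 1100 ha = 1.1 × 10^7 m²
Unconfined: ΔV_u = Sy × A × Δh_u = 0.3 × 1.1 × 10^7 × 5.2 = 1.716 × 10^7 m³
Confined: ΔV_c = S × A × Δh_c = 7.6 × 10^-4 × 1.1 × 10^7 × 21 = 1.756 × 10^5 m³
Total ΔV = 1.716 × 10^7 + 1.756 × 10^5 = 1.734 × 10^7 m³

ΔV ≈ 1.73 × 10^7 m³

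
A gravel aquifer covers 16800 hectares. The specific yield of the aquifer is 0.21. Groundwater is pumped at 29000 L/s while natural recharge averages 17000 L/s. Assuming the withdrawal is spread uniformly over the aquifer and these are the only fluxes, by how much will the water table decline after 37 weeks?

A = 16800 hectares = 1.68 × 10^8 m²
Net abstraction = 29000 − 17000 = 12000 L/s
Q_net = 12000 L/s = 1.037 × 10^6 m³/d
t = 37 weeks = 259 d
ΔV = Q × t = 1.037 × 10^6 m³/d × 259 d = 2.685 × 10^8 m³
Δh = ΔV / (Sy × A) = 2.685 × 10^8 / (0.21 × 1.68 × 10^8) = 7.611 m

Δh ≈ 7.61 m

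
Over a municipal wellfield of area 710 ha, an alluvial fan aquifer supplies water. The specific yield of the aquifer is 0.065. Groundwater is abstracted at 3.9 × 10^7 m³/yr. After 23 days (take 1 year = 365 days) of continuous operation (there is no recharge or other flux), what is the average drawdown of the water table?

Δh ≈ 5.33 m

A = 710 ha = 7.1 × 10^6 m²
Q = 3.9 × 10^7 m³/yr = 1.068 × 10^5 m³/d
ΔV = Q × t = 1.068 × 10^5 m³/d × 23 d = 2.458 × 10^6 m³
Δh = ΔV / (Sy × A) = 2.458 × 10^6 / (0.065 × 7.1 × 10^6) = 5.325 m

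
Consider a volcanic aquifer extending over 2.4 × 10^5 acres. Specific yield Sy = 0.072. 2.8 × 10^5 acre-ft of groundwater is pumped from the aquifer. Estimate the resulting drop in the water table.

A = 2.4 × 10^5 acres = 9.712 × 10^8 m²
ΔV = 2.8 × 10^5 acre-ft = 3.454 × 10^8 m³
Δh = ΔV / (Sy × A) = 3.454 × 10^8 m³ / (0.072 × 9.712 × 10^8 m²) = 4.939 m

Δh ≈ 4.94 m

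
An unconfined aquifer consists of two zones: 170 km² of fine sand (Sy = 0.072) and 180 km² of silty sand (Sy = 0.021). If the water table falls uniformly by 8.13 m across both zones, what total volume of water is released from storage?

A₁ = 170 km² = 1.7 × 10^8 m²; A₂ = 180 km² = 1.8 × 10^8 m²
ΔV₁ = 0.072 × 1.7 × 10^8 × 8.13 = 9.951 × 10^7 m³
ΔV₂ = 0.021 × 1.8 × 10^8 × 8.13 = 3.073 × 10^7 m³
ΔV = ΔV₁ + ΔV₂ = 1.302 × 10^8 m³

ΔV ≈ 1.3 × 10^8 m³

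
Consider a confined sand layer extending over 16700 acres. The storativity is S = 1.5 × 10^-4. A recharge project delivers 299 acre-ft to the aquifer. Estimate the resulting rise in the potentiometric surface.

Δh ≈ 36.4 m

A = 16700 acres = 6.758 × 10^7 m²
ΔV = 299 acre-ft = 3.688 × 10^5 m³
Δh = ΔV / (S × A) = 3.688 × 10^5 m³ / (1.5 × 10^-4 × 6.758 × 10^7 m²) = 36.38 m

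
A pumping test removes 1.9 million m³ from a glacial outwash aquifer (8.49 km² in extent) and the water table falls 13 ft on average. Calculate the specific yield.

Sy ≈ 0.056

A = 8.49 km² = 8.49 × 10^6 m²
Δh = 13 ft = 3.962 m
ΔV = 1.9 million m³ = 1.9 × 10^6 m³
Sy = ΔV / (A × Δh) = 1.9 × 10^6 m³ / (8.49 × 10^6 m² × 3.962 m) = 0.05648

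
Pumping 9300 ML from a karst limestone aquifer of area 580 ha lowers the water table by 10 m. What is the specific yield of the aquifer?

Sy ≈ 0.16

A = 580 ha = 5.8 × 10^6 m²
ΔV = 9300 ML = 9.3 × 10^6 m³
Sy = ΔV / (A × Δh) = 9.3 × 10^6 m³ / (5.8 × 10^6 m² × 10 m) = 0.1603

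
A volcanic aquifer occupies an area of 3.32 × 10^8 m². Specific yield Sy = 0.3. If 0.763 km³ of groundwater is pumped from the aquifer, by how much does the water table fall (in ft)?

ΔV = 0.763 km³ = 7.63 × 10^8 m³
Δh = ΔV / (Sy × A) = 7.63 × 10^8 m³ / (0.3 × 3.32 × 10^8 m²) = 7.661 m
Δh = 7.661 m = 25.13 ft

Δh ≈ 25.1 ft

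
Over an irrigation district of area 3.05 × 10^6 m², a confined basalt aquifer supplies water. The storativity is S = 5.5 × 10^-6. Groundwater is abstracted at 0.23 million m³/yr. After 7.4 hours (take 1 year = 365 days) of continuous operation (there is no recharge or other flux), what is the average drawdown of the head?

Δh ≈ 11.6 m

Q = 0.23 million m³/yr = 630.1 m³/d
t = 7.4 hours = 0.3083 d
ΔV = Q × t = 630.1 m³/d × 0.3083 d = 194.3 m³
Δh = ΔV / (S × A) = 194.3 / (5.5 × 10^-6 × 3.05 × 10^6) = 11.58 m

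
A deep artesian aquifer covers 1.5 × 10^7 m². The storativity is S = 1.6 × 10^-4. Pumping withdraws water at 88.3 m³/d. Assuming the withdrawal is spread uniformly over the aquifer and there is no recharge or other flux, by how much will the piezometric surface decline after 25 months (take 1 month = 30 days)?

t = 25 months = 750 d
ΔV = Q × t = 88.3 m³/d × 750 d = 66220 m³
Δh = ΔV / (S × A) = 66220 / (1.6 × 10^-4 × 1.5 × 10^7) = 27.59 m

Δh ≈ 27.6 m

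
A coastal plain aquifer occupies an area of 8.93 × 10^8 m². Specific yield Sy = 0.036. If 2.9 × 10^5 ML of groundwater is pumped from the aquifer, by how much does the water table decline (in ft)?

ΔV = 2.9 × 10^5 ML = 2.9 × 10^8 m³
Δh = ΔV / (Sy × A) = 2.9 × 10^8 m³ / (0.036 × 8.93 × 10^8 m²) = 9.021 m
Δh = 9.021 m = 29.6 ft

Δh ≈ 29.6 ft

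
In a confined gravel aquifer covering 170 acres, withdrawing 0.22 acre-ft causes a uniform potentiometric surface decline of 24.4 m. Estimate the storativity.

S ≈ 1.6 × 10^-5

A = 170 acres = 6.88 × 10^5 m²
ΔV = 0.22 acre-ft = 271.4 m³
S = ΔV / (A × Δh) = 271.4 m³ / (6.88 × 10^5 m² × 24.4 m) = 1.617 × 10^-5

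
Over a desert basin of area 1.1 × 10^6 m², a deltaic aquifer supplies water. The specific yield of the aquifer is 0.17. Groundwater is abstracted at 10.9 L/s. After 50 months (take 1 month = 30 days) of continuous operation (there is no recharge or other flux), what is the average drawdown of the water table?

Q = 10.9 L/s = 941.8 m³/d
t = 50 months = 1500 d
ΔV = Q × t = 941.8 m³/d × 1500 d = 1.413 × 10^6 m³
Δh = ΔV / (Sy × A) = 1.413 × 10^6 / (0.17 × 1.1 × 10^6) = 7.554 m

Δh ≈ 7.55 m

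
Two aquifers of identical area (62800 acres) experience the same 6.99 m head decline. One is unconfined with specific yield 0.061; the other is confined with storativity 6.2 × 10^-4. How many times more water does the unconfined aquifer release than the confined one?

A = 62800 acres = 2.541 × 10^8 m²
Unconfined: ΔV_u = Sy × A × Δh = 0.061 × 2.541 × 10^8 × 6.99 = 1.084 × 10^8 m³
Confined: ΔV_c = S × A × Δh = 6.2 × 10^-4 × 2.541 × 10^8 × 6.99 = 1.101 × 10^6 m³
Ratio = ΔV_u / ΔV_c = Sy / S = 0.061 / 6.2 × 10^-4 = 98.39

ΔV_u / ΔV_c ≈ 98.4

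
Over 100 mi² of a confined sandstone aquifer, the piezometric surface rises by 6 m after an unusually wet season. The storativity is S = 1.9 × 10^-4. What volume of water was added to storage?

ΔV ≈ 2.95 × 10^5 m³

A = 100 mi² = 2.59 × 10^8 m²
ΔV = S × A × Δh = 1.9 × 10^-4 × 2.59 × 10^8 m² × 6 m = 2.953 × 10^5 m³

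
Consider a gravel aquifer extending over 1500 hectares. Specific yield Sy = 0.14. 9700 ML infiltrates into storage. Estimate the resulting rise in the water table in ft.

A = 1500 hectares = 1.5 × 10^7 m²
ΔV = 9700 ML = 9.7 × 10^6 m³
Δh = ΔV / (Sy × A) = 9.7 × 10^6 m³ / (0.14 × 1.5 × 10^7 m²) = 4.619 m
Δh = 4.619 m = 15.15 ft

Δh ≈ 15.2 ft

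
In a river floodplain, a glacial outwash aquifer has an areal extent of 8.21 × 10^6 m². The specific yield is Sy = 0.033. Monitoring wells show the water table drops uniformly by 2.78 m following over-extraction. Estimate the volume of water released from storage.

ΔV ≈ 7.53 × 10^5 m³

ΔV = Sy × A × Δh = 0.033 × 8.21 × 10^6 m² × 2.78 m = 7.532 × 10^5 m³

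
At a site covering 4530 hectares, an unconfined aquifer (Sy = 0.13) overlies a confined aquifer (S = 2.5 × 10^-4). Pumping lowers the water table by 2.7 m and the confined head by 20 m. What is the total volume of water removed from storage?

A = 4530 hectares = 4.53 × 10^7 m²
Unconfined: ΔV_u = Sy × A × Δh_u = 0.13 × 4.53 × 10^7 × 2.7 = 1.59 × 10^7 m³
Confined: ΔV_c = S × A × Δh_c = 2.5 × 10^-4 × 4.53 × 10^7 × 20 = 2.265 × 10^5 m³
Total ΔV = 1.59 × 10^7 + 2.265 × 10^5 = 1.613 × 10^7 m³

ΔV ≈ 1.61 × 10^7 m³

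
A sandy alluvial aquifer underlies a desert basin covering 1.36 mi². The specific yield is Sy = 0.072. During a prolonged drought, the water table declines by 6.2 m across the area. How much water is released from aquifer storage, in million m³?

A = 1.36 mi² = 3.522 × 10^6 m²
ΔV = Sy × A × Δh = 0.072 × 3.522 × 10^6 m² × 6.2 m = 1.572 × 10^6 m³
ΔV = 1.572 × 10^6 m³ = 1.572 million m³

ΔV ≈ 1.57 million m³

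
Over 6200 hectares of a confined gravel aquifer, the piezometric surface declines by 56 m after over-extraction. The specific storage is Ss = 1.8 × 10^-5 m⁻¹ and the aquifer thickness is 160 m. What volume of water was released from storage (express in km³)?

S = Ss × b = 1.8 × 10^-5 m⁻¹ × 160 m = 2.88 × 10^-3
A = 6200 hectares = 6.2 × 10^7 m²
ΔV = S × A × Δh = 0.00288 × 6.2 × 10^7 m² × 56 m = 9.999 × 10^6 m³
ΔV = 9.999 × 10^6 m³ = 0.009999 km³

ΔV ≈ 0.01 km³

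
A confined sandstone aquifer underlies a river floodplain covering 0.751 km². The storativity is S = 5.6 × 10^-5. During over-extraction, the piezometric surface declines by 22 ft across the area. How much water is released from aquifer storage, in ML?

ΔV ≈ 0.282 ML

A = 0.751 km² = 7.51 × 10^5 m²
Δh = 22 ft = 6.706 m
ΔV = S × A × Δh = 5.6 × 10^-5 × 7.51 × 10^5 m² × 6.706 m = 282 m³
ΔV = 282 m³ = 0.282 ML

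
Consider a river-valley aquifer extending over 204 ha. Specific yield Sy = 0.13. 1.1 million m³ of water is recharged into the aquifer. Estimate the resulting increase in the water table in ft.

A = 204 ha = 2.04 × 10^6 m²
ΔV = 1.1 million m³ = 1.1 × 10^6 m³
Δh = ΔV / (Sy × A) = 1.1 × 10^6 m³ / (0.13 × 2.04 × 10^6 m²) = 4.148 m
Δh = 4.148 m = 13.61 ft

Δh ≈ 13.6 ft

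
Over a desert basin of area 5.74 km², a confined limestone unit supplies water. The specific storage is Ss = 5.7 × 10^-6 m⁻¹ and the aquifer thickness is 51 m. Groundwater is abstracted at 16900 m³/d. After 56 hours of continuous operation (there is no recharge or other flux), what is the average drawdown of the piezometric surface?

Δh ≈ 23.6 m

S = Ss × b = 5.7 × 10^-6 m⁻¹ × 51 m = 2.907 × 10^-4
A = 5.74 km² = 5.74 × 10^6 m²
t = 56 hours = 2.333 d
ΔV = Q × t = 16900 m³/d × 2.333 d = 39430 m³
Δh = ΔV / (S × A) = 39430 / (2.907 × 10^-4 × 5.74 × 10^6) = 23.63 m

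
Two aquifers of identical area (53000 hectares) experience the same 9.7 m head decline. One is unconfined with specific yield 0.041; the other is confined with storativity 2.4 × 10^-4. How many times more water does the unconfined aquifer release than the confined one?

A = 53000 hectares = 5.3 × 10^8 m²
Unconfined: ΔV_u = Sy × A × Δh = 0.041 × 5.3 × 10^8 × 9.7 = 2.108 × 10^8 m³
Confined: ΔV_c = S × A × Δh = 2.4 × 10^-4 × 5.3 × 10^8 × 9.7 = 1.234 × 10^6 m³
Ratio = ΔV_u / ΔV_c = Sy / S = 0.041 / 2.4 × 10^-4 = 170.8

ΔV_u / ΔV_c ≈ 171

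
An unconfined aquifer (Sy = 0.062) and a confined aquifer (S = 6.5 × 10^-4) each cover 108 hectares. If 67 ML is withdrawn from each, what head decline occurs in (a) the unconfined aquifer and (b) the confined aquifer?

A = 108 hectares = 1.08 × 10^6 m²
ΔV = 67 ML = 67000 m³
Unconfined: Δh_u = ΔV/(Sy·A) = 67000/(0.062 × 1.08 × 10^6) = 1.001 m
Confined: Δh_c = ΔV/(S·A) = 67000/(6.5 × 10^-4 × 1.08 × 10^6) = 95.44 m

Δh_u ≈ 1 m; Δh_c ≈ 95.4 m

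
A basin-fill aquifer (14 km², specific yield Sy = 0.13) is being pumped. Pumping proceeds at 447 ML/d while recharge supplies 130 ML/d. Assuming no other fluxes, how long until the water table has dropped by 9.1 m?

t ≈ 52.2 days

A = 14 km² = 1.4 × 10^7 m²
ΔV = Sy × A × Δh = 0.13 × 1.4 × 10^7 × 9.1 = 1.656 × 10^7 m³
Net withdrawal = 447 − 130 = 317 ML/d = 3.17 × 10^5 m³/d
t = ΔV / Q = 1.656 × 10^7 m³ / 3.17 × 10^5 m³/d = 52.25 d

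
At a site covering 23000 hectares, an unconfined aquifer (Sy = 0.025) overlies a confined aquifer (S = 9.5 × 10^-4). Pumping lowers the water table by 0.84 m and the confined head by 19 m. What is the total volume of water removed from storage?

ΔV ≈ 8.98 × 10^6 m³

A = 23000 hectares = 2.3 × 10^8 m²
Unconfined: ΔV_u = Sy × A × Δh_u = 0.025 × 2.3 × 10^8 × 0.84 = 4.83 × 10^6 m³
Confined: ΔV_c = S × A × Δh_c = 9.5 × 10^-4 × 2.3 × 10^8 × 19 = 4.152 × 10^6 m³
Total ΔV = 4.83 × 10^6 + 4.152 × 10^6 = 8.982 × 10^6 m³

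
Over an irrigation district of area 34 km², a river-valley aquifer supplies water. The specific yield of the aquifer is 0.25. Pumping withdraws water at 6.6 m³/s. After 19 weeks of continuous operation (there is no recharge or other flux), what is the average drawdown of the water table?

Δh ≈ 8.92 m

A = 34 km² = 3.4 × 10^7 m²
Q = 6.6 m³/s = 5.702 × 10^5 m³/d
t = 19 weeks = 133 d
ΔV = Q × t = 5.702 × 10^5 m³/d × 133 d = 7.584 × 10^7 m³
Δh = ΔV / (Sy × A) = 7.584 × 10^7 / (0.25 × 3.4 × 10^7) = 8.923 m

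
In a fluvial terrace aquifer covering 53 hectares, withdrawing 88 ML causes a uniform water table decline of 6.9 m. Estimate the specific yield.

A = 53 hectares = 5.3 × 10^5 m²
ΔV = 88 ML = 88000 m³
Sy = ΔV / (A × Δh) = 88000 m³ / (5.3 × 10^5 m² × 6.9 m) = 0.02406

Sy ≈ 0.024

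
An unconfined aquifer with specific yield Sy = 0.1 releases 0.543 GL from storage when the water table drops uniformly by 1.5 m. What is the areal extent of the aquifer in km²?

A ≈ 3.62 km²

ΔV = 0.543 GL = 5.43 × 10^5 m³
A = ΔV / (Sy × Δh) = 5.43 × 10^5 / (0.1 × 1.5) = 3.62 × 10^6 m²
A = 3.62 × 10^6 m² = 3.62 km²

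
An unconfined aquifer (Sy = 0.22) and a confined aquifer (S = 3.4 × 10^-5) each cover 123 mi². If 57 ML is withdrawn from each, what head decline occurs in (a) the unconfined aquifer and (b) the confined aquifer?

A = 123 mi² = 3.186 × 10^8 m²
ΔV = 57 ML = 57000 m³
Unconfined: Δh_u = ΔV/(Sy·A) = 57000/(0.22 × 3.186 × 10^8) = 8.133 × 10^-4 m
Confined: Δh_c = ΔV/(S·A) = 57000/(3.4 × 10^-5 × 3.186 × 10^8) = 5.263 m

Δh_u ≈ 8.13 × 10^-4 m; Δh_c ≈ 5.26 m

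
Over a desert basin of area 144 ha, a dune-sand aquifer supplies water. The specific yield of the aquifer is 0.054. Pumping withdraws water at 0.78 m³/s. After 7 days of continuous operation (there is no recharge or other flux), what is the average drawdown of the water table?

Δh ≈ 6.07 m

A = 144 ha = 1.44 × 10^6 m²
Q = 0.78 m³/s = 67390 m³/d
ΔV = Q × t = 67390 m³/d × 7 d = 4.717 × 10^5 m³
Δh = ΔV / (Sy × A) = 4.717 × 10^5 / (0.054 × 1.44 × 10^6) = 6.067 m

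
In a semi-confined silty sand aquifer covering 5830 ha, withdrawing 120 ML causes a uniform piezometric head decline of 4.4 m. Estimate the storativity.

A = 5830 ha = 5.83 × 10^7 m²
ΔV = 120 ML = 1.2 × 10^5 m³
S = ΔV / (A × Δh) = 1.2 × 10^5 m³ / (5.83 × 10^7 m² × 4.4 m) = 4.678 × 10^-4

S ≈ 4.7 × 10^-4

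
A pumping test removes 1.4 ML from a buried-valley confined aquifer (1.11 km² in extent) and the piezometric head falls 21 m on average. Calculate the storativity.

A = 1.11 km² = 1.11 × 10^6 m²
ΔV = 1.4 ML = 1400 m³
S = ΔV / (A × Δh) = 1400 m³ / (1.11 × 10^6 m² × 21 m) = 6.006 × 10^-5

S ≈ 6 × 10^-5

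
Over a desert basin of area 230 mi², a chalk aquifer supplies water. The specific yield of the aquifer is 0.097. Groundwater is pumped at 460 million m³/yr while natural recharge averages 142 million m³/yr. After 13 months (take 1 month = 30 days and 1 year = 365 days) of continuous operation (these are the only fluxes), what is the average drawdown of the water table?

Δh ≈ 5.88 m

A = 230 mi² = 5.957 × 10^8 m²
Net abstraction = 460 − 142 = 318 million m³/yr
Q_net = 318 million m³/yr = 8.712 × 10^5 m³/d
t = 13 months = 390 d
ΔV = Q × t = 8.712 × 10^5 m³/d × 390 d = 3.398 × 10^8 m³
Δh = ΔV / (Sy × A) = 3.398 × 10^8 / (0.097 × 5.957 × 10^8) = 5.88 m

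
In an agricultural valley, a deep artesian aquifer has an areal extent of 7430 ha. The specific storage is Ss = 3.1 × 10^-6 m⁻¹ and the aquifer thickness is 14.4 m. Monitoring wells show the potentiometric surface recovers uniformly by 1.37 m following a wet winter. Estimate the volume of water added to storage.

ΔV ≈ 4540 m³

S = Ss × b = 3.1 × 10^-6 m⁻¹ × 14.4 m = 4.464 × 10^-5
A = 7430 ha = 7.43 × 10^7 m²
ΔV = S × A × Δh = 4.464 × 10^-5 × 7.43 × 10^7 m² × 1.37 m = 4544 m³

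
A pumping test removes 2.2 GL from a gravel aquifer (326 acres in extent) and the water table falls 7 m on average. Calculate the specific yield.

Sy ≈ 0.24

A = 326 acres = 1.319 × 10^6 m²
ΔV = 2.2 GL = 2.2 × 10^6 m³
Sy = ΔV / (A × Δh) = 2.2 × 10^6 m³ / (1.319 × 10^6 m² × 7 m) = 0.2382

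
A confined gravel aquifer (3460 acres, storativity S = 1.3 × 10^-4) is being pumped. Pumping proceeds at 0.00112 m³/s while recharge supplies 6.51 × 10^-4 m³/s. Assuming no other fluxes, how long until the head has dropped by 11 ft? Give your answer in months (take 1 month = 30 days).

t ≈ 5.02 months

A = 3460 acres = 1.4 × 10^7 m²
Δh = 11 ft = 3.353 m
ΔV = S × A × Δh = 1.3 × 10^-4 × 1.4 × 10^7 × 3.353 = 6103 m³
Net withdrawal = 0.00112 − 6.51 × 10^-4 = 4.69 × 10^-4 m³/s = 40.52 m³/d
t = ΔV / Q = 6103 m³ / 40.52 m³/d = 150.6 d
t = 150.6 d ≈ 5.02 months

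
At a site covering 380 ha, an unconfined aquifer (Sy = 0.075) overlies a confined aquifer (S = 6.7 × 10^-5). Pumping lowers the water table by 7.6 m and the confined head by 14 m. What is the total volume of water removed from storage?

ΔV ≈ 2.17 × 10^6 m³

A = 380 ha = 3.8 × 10^6 m²
Unconfined: ΔV_u = Sy × A × Δh_u = 0.075 × 3.8 × 10^6 × 7.6 = 2.166 × 10^6 m³
Confined: ΔV_c = S × A × Δh_c = 6.7 × 10^-5 × 3.8 × 10^6 × 14 = 3564 m³
Total ΔV = 2.166 × 10^6 + 3564 = 2.17 × 10^6 m³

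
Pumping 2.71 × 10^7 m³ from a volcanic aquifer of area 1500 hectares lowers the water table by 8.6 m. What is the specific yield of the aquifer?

Sy ≈ 0.21

A = 1500 hectares = 1.5 × 10^7 m²
Sy = ΔV / (A × Δh) = 2.71 × 10^7 m³ / (1.5 × 10^7 m² × 8.6 m) = 0.2101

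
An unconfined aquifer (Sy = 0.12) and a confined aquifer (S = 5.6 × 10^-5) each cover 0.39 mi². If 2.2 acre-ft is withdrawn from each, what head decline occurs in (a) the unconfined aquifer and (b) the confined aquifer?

A = 0.39 mi² = 1.01 × 10^6 m²
ΔV = 2.2 acre-ft = 2714 m³
Unconfined: Δh_u = ΔV/(Sy·A) = 2714/(0.12 × 1.01 × 10^6) = 0.02239 m
Confined: Δh_c = ΔV/(S·A) = 2714/(5.6 × 10^-5 × 1.01 × 10^6) = 47.97 m

Δh_u ≈ 0.0224 m; Δh_c ≈ 48 m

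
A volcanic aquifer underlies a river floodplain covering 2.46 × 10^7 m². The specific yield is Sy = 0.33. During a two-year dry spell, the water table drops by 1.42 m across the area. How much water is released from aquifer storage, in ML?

ΔV ≈ 11500 ML

ΔV = Sy × A × Δh = 0.33 × 2.46 × 10^7 m² × 1.42 m = 1.153 × 10^7 m³
ΔV = 1.153 × 10^7 m³ = 11530 ML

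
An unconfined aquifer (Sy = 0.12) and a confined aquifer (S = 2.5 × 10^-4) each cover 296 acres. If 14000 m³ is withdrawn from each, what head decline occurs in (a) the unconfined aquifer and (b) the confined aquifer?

A = 296 acres = 1.198 × 10^6 m²
Unconfined: Δh_u = ΔV/(Sy·A) = 14000/(0.12 × 1.198 × 10^6) = 0.0974 m
Confined: Δh_c = ΔV/(S·A) = 14000/(2.5 × 10^-4 × 1.198 × 10^6) = 46.75 m

Δh_u ≈ 0.0974 m; Δh_c ≈ 46.7 m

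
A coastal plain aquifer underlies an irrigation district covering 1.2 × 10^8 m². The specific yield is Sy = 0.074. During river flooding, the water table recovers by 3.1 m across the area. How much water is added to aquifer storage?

ΔV = Sy × A × Δh = 0.074 × 1.2 × 10^8 m² × 3.1 m = 2.753 × 10^7 m³

ΔV ≈ 2.75 × 10^7 m³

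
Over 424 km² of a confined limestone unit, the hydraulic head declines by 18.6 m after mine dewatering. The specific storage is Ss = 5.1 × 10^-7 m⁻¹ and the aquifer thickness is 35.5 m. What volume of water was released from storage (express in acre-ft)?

S = Ss × b = 5.1 × 10^-7 m⁻¹ × 35.5 m = 1.81 × 10^-5
A = 424 km² = 4.24 × 10^8 m²
ΔV = S × A × Δh = 1.81 × 10^-5 × 4.24 × 10^8 m² × 18.6 m = 1.428 × 10^5 m³
ΔV = 1.428 × 10^5 m³ = 115.8 acre-ft

ΔV ≈ 116 acre-ft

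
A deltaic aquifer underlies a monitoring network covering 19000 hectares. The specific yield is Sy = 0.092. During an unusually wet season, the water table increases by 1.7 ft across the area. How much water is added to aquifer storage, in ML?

A = 19000 hectares = 1.9 × 10^8 m²
Δh = 1.7 ft = 0.5182 m
ΔV = Sy × A × Δh = 0.092 × 1.9 × 10^8 m² × 0.5182 m = 9.057 × 10^6 m³
ΔV = 9.057 × 10^6 m³ = 9057 ML

ΔV ≈ 9060 ML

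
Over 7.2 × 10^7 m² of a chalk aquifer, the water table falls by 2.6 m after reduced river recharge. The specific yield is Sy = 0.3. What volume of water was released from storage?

ΔV ≈ 5.62 × 10^7 m³

ΔV = Sy × A × Δh = 0.3 × 7.2 × 10^7 m² × 2.6 m = 5.616 × 10^7 m³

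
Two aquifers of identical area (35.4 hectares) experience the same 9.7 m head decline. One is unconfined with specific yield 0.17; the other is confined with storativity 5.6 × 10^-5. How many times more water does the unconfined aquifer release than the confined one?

ΔV_u / ΔV_c ≈ 3040

A = 35.4 hectares = 3.54 × 10^5 m²
Unconfined: ΔV_u = Sy × A × Δh = 0.17 × 3.54 × 10^5 × 9.7 = 5.837 × 10^5 m³
Confined: ΔV_c = S × A × Δh = 5.6 × 10^-5 × 3.54 × 10^5 × 9.7 = 192.3 m³
Ratio = ΔV_u / ΔV_c = Sy / S = 0.17 / 5.6 × 10^-5 = 3036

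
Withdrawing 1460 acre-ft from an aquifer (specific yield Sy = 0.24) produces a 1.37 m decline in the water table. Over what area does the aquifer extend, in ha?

A ≈ 548 ha

ΔV = 1460 acre-ft = 1.801 × 10^6 m³
A = ΔV / (Sy × Δh) = 1.801 × 10^6 / (0.24 × 1.37) = 5.477 × 10^6 m²
A = 5.477 × 10^6 m² = 547.7 ha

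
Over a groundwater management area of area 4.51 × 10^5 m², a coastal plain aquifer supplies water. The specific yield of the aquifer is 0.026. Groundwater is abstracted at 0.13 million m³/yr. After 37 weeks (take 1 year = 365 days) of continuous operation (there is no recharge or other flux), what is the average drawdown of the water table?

Δh ≈ 7.87 m

Q = 0.13 million m³/yr = 356.2 m³/d
t = 37 weeks = 259 d
ΔV = Q × t = 356.2 m³/d × 259 d = 92250 m³
Δh = ΔV / (Sy × A) = 92250 / (0.026 × 4.51 × 10^5) = 7.867 m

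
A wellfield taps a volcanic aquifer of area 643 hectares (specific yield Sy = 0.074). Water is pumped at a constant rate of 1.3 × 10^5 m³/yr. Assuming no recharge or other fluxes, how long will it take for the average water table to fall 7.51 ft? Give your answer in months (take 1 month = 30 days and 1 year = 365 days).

t ≈ 102 months

A = 643 hectares = 6.43 × 10^6 m²
Δh = 7.51 ft = 2.289 m
ΔV = Sy × A × Δh = 0.074 × 6.43 × 10^6 × 2.289 = 1.089 × 10^6 m³
Q = 1.3 × 10^5 m³/yr = 356.2 m³/d
t = ΔV / Q = 1.089 × 10^6 m³ / 356.2 m³/d = 3058 d
t = 3058 d ≈ 101.9 months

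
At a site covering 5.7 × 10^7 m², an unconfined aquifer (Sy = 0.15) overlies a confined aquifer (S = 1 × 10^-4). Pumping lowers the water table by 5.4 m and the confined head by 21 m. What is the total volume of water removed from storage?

ΔV ≈ 4.63 × 10^7 m³

Unconfined: ΔV_u = Sy × A × Δh_u = 0.15 × 5.7 × 10^7 × 5.4 = 4.617 × 10^7 m³
Confined: ΔV_c = S × A × Δh_c = 1 × 10^-4 × 5.7 × 10^7 × 21 = 1.197 × 10^5 m³
Total ΔV = 4.617 × 10^7 + 1.197 × 10^5 = 4.629 × 10^7 m³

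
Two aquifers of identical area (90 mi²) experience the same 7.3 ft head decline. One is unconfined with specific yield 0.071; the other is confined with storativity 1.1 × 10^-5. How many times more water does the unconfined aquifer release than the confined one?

A = 90 mi² = 2.331 × 10^8 m²
Δh = 7.3 ft = 2.225 m
Unconfined: ΔV_u = Sy × A × Δh = 0.071 × 2.331 × 10^8 × 2.225 = 3.682 × 10^7 m³
Confined: ΔV_c = S × A × Δh = 1.1 × 10^-5 × 2.331 × 10^8 × 2.225 = 5705 m³
Ratio = ΔV_u / ΔV_c = Sy / S = 0.071 / 1.1 × 10^-5 = 6455

ΔV_u / ΔV_c ≈ 6450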